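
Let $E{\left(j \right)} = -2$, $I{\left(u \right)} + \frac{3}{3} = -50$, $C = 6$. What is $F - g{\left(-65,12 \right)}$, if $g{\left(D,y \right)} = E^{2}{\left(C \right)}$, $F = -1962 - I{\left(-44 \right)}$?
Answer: $-1915$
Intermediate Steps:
$I{\left(u \right)} = -51$ ($I{\left(u \right)} = -1 - 50 = -51$)
$F = -1911$ ($F = -1962 - -51 = -1962 + 51 = -1911$)
$g{\left(D,y \right)} = 4$ ($g{\left(D,y \right)} = \left(-2\right)^{2} = 4$)
$F - g{\left(-65,12 \right)} = -1911 - 4 = -1915$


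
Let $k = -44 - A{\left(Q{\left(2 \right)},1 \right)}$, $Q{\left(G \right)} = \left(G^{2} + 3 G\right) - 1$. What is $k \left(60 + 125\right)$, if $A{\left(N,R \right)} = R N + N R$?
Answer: $-11470$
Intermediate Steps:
$Q{\left(G \right)} = -1 + G^{2} + 3 G$
$A{\left(N,R \right)} = 2 N R$ ($A{\left(N,R \right)} = N R + N R = 2 N R$)
$k = -62$ ($k = -44 - 2 \left(-1 + 2^{2} + 3 \cdot 2\right) 1 = -44 - 2 \left(-1 + 4 + 6\right) 1 = -44 - 2 \cdot 9 \cdot 1 = -44 - 18 = -62$)
$k \left(60 + 125\right) = - 62 \left(60 + 125\right) = \left(-62\right) 185 = -11470$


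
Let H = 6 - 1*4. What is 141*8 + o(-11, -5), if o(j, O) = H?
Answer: 1130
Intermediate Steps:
H = 2 (H = 6 - 4 = 2)
o(j, O) = 2
141*8 + o(-11, -5) = 141*8 + 2 = 1128 + 2 = 1130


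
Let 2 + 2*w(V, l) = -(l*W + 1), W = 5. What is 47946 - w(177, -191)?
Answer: 47470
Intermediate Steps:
w(V, l) = -3/2 - 5*l/2 (w(V, l) = -1 + (-(l*5 + 1))/2 = -1 + (-(5*l + 1))/2 = -1 + (-(1 + 5*l))/2 = -1 + (-1 - 5*l)/2 = -1 + (-½ - 5*l/2) = -3/2 - 5*l/2)
47946 - w(177, -191) = 47946 - (-3/2 - 5/2*(-191)) = 47946 - (-3/2 + 955/2) = 47946 - 1*476 = 47946 - 476 = 47470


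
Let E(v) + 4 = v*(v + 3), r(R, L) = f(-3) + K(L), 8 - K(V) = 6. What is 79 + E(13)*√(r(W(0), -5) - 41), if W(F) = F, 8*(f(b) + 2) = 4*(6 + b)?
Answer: 79 + 102*I*√158 ≈ 79.0 + 1282.1*I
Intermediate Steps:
f(b) = 1 + b/2 (f(b) = -2 + (4*(6 + b))/8 = -2 + (24 + 4*b)/8 = -2 + (3 + b/2) = 1 + b/2)
K(V) = 2 (K(V) = 8 - 1*6 = 8 - 6 = 2)
r(R, L) = 3/2 (r(R, L) = (1 + (½)*(-3)) + 2 = (1 - 3/2) + 2 = -½ + 2 = 3/2)
E(v) = -4 + v*(3 + v) (E(v) = -4 + v*(v + 3) = -4 + v*(3 + v))
79 + E(13)*√(r(W(0), -5) - 41) = 79 + (-4 + 13² + 3*13)*√(3/2 - 41) = 79 + (-4 + 169 + 39)*√(-79/2) = 79 + 204*(I*√158/2) = 79 + 102*I*√158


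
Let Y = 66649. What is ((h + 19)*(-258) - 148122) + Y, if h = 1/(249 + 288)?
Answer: -15461211/179 ≈ -86376.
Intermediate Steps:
h = 1/537 ≈ 0.0018622
((h + 19)*(-258) - 148122) + Y = ((1/537 + 19)*(-258) - 148122) + 66649 = ((10204/537)*(-258) - 148122) + 66649 = (-877544/179 - 148122) + 66649 = -27391382/179 + 66649 = -15461211/179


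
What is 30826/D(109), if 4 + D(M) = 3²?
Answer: 30826/5 ≈ 6165.2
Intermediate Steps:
D(M) = 5 (D(M) = -4 + 3² = -4 + 9 = 5)
30826/D(109) = 30826/5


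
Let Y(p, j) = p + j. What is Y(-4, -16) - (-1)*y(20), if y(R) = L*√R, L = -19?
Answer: -20 - 38*√5 ≈ -104.97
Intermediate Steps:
y(R) = -19*√R
Y(p, j) = j + p
Y(-4, -16) - (-1)*y(20) = (-16 - 4) - (-1)*(-38*√5) = -20 - (-1)*(-38*√5) = -20 - 38*√5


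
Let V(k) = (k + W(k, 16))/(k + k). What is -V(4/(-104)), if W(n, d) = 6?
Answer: 155/2 ≈ 77.500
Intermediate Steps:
V(k) = (6 + k)/(2*k) (V(k) = (k + 6)/(k + k) = (6 + k)/((2*k)) = (6 + k)*(1/(2*k)) = (6 + k)/(2*k))
-V(4/(-104)) = -(6 + 4/(-104))/(2*(4/(-104))) = -(6 + 4*(-1/104))/(2*(4*(-1/104))) = -(6 - 1/26)/(2*(-1/26)) = -(-26)*155/(2*26) = -1*(-155/2) = 155/2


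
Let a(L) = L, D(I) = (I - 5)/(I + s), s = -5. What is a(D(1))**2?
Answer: 1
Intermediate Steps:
D(I) = 1 (D(I) = (I - 5)/(I - 5) = (-5 + I)/(-5 + I) = 1)
a(D(1))**2 = 1**2 = 1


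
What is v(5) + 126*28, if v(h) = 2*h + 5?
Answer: 3543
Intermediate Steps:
v(h) = 5 + 2*h
v(5) + 126*28 = (5 + 2*5) + 126*28 = (5 + 10) + 3528 = 15 + 3528 = 3543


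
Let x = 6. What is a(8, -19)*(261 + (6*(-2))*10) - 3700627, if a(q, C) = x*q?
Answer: -3693859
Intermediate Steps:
a(q, C) = 6*q
a(8, -19)*(261 + (6*(-2))*10) - 3700627 = (6*8)*(261 + (6*(-2))*10) - 3700627 = 48*(261 - 12*10) - 3700627 = 48*(261 - 120) - 3700627 = 48*141 - 3700627 = 6768 - 3700627 = -3693859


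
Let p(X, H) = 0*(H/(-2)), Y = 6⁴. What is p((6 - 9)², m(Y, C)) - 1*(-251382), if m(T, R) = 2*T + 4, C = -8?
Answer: 251382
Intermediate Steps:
Y = 1296
m(T, R) = 4 + 2*T
p(X, H) = 0 (p(X, H) = 0*(H*(-½)) = 0*(-H/2) = 0)
p((6 - 9)², m(Y, C)) - 1*(-251382) = 0 - 1*(-251382) = 0 + 251382 = 251382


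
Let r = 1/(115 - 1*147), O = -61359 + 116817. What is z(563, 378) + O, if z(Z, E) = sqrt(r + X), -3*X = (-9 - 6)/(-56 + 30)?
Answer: 55458 + I*sqrt(2418)/104 ≈ 55458.0 + 0.47282*I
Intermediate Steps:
X = -5/26 (X = -(-9 - 6)/(3*(-56 + 30)) = -(-5)/(-26) = -(-5)*(-1)/26 = -1/3*15/26 = -5/26 ≈ -0.19231)
O = 55458
r = -1/32 (r = 1/(115 - 147) = 1/(-32) = -1/32 ≈ -0.031250)
z(Z, E) = I*sqrt(2418)/104 (z(Z, E) = sqrt(-1/32 - 5/26) = sqrt(-93/416) = I*sqrt(2418)/104)
z(563, 378) + O = I*sqrt(2418)/104 + 55458 = 55458 + I*sqrt(2418)/104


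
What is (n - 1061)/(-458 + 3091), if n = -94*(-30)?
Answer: 1759/2633 ≈ 0.66806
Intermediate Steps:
n = 2820
(n - 1061)/(-458 + 3091) = (2820 - 1061)/(-458 + 3091) = 1759/2633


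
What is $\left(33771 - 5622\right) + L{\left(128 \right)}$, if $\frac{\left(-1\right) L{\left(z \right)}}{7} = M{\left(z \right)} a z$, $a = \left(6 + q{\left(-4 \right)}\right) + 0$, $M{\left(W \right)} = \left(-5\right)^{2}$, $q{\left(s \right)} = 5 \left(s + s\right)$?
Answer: $789749$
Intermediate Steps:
$q{\left(s \right)} = 10 s$ ($q{\left(s \right)} = 5 \cdot 2 s = 10 s$)
$M{\left(W \right)} = 25$
$a = -34$ ($a = \left(6 + 10 \left(-4\right)\right) + 0 = \left(6 - 40\right) + 0 = -34 + 0 = -34$)
$L{\left(z \right)} = 5950 z$ ($L{\left(z \right)} = - 7 \cdot 25 \left(-34\right) z = - 7 \left(- 850 z\right) = 5950 z$)
$\left(33771 - 5622\right) + L{\left(128 \right)} = \left(33771 - 5622\right) + 5950 \cdot 128 = 28149 + 761600 = 789749$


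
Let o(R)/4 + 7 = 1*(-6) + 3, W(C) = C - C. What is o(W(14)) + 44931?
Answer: 44891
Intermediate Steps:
W(C) = 0
o(R) = -40 (o(R) = -28 + 4*(1*(-6) + 3) = -28 + 4*(-6 + 3) = -28 + 4*(-3) = -28 - 12 = -40)
o(W(14)) + 44931 = -40 + 44931 = 44891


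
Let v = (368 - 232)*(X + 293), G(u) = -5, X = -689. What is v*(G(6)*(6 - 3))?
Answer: 807840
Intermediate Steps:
v = -53856 (v = (368 - 232)*(-689 + 293) = 136*(-396) = -53856)
v*(G(6)*(6 - 3)) = -(-269280)*(6 - 3) = -(-269280)*3 = -53856*(-15) = 807840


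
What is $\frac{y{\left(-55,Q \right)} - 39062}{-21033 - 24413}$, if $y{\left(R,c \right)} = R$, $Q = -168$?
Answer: $\frac{39117}{45446} \approx 0.86074$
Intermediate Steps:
$\frac{y{\left(-55,Q \right)} - 39062}{-21033 - 24413} = \frac{-55 - 39062}{-21033 - 24413} = - \frac{39117}{-45446} = \left(-39117\right) \left(- \frac{1}{45446}\right) = \frac{39117}{45446}$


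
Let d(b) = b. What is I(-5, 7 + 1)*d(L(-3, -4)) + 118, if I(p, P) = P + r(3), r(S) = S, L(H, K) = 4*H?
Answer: -14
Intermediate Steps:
I(p, P) = 3 + P (I(p, P) = P + 3 = 3 + P)
I(-5, 7 + 1)*d(L(-3, -4)) + 118 = (3 + (7 + 1))*(4*(-3)) + 118 = (3 + 8)*(-12) + 118 = 11*(-12) + 118 = -132 + 118 = -14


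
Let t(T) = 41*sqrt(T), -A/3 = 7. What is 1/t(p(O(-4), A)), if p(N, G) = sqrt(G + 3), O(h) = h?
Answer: -2**(3/4)*sqrt(3)*I**(3/2)/246 ≈ 0.008373 - 0.008373*I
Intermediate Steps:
A = -21 (A = -3*7 = -21)
p(N, G) = sqrt(3 + G)
1/t(p(O(-4), A)) = 1/(41*sqrt(sqrt(3 - 21))) = 1/(41*sqrt(sqrt(-18))) = 1/(41*sqrt(3*I*sqrt(2))) = 1/(41*(2**(1/4)*sqrt(3)*sqrt(I))) = 1/(41*2**(1/4)*sqrt(3)*sqrt(I)) = -2**(3/4)*sqrt(3)*I**(3/2)/246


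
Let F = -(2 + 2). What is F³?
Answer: -64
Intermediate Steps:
F = -4 (F = -1*4 = -4)
F³ = (-4)³ = -64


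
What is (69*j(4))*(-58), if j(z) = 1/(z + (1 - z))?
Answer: -4002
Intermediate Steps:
j(z) = 1 (j(z) = 1/1 = 1)
(69*j(4))*(-58) = (69*1)*(-58) = 69*(-58) = -4002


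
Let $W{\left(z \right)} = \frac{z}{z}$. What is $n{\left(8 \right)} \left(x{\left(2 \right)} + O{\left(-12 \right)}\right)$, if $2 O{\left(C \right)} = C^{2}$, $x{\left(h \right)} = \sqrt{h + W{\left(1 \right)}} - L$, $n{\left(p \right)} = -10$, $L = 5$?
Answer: $-670 - 10 \sqrt{3} \approx -687.32$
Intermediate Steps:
$W{\left(z \right)} = 1$
$x{\left(h \right)} = -5 + \sqrt{1 + h}$ ($x{\left(h \right)} = \sqrt{h + 1} - 5 = \sqrt{1 + h} - 5 = -5 + \sqrt{1 + h}$)
$O{\left(C \right)} = \frac{C^{2}}{2}$
$n{\left(8 \right)} \left(x{\left(2 \right)} + O{\left(-12 \right)}\right) = - 10 \left(\left(-5 + \sqrt{1 + 2}\right) + \frac{\left(-12\right)^{2}}{2}\right) = - 10 \left(\left(-5 + \sqrt{3}\right) + \frac{1}{2} \cdot 144\right) = - 10 \left(\left(-5 + \sqrt{3}\right) + 72\right) = - 10 \left(67 + \sqrt{3}\right) = -670 - 10 \sqrt{3}$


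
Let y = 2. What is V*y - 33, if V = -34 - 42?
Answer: -185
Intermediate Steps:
V = -76
V*y - 33 = -76*2 - 33 = -152 - 33 = -185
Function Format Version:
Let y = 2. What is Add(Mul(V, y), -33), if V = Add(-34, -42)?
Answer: -185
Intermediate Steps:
V = -76
Add(Mul(V, y), -33) = Add(Mul(-76, 2), -33) = Add(-152, -33) = -185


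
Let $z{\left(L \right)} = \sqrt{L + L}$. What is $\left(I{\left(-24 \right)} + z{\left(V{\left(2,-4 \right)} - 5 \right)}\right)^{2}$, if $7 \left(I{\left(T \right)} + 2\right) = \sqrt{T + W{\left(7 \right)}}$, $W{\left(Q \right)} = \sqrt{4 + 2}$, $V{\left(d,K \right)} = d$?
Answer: $\frac{\left(-14 + \sqrt{-24 + \sqrt{6}} + 7 i \sqrt{6}\right)^{2}}{49} \approx -5.6887 - 12.451 i$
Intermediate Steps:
$z{\left(L \right)} = \sqrt{2} \sqrt{L}$ ($z{\left(L \right)} = \sqrt{2 L} = \sqrt{2} \sqrt{L}$)
$W{\left(Q \right)} = \sqrt{6}$
$I{\left(T \right)} = -2 + \frac{\sqrt{T + \sqrt{6}}}{7}$
$\left(I{\left(-24 \right)} + z{\left(V{\left(2,-4 \right)} - 5 \right)}\right)^{2} = \left(\left(-2 + \frac{\sqrt{-24 + \sqrt{6}}}{7}\right) + \sqrt{2} \sqrt{2 - 5}\right)^{2} = \left(\left(-2 + \frac{\sqrt{-24 + \sqrt{6}}}{7}\right) + \sqrt{2} \sqrt{-3}\right)^{2} = \left(\left(-2 + \frac{\sqrt{-24 + \sqrt{6}}}{7}\right) + \sqrt{2} i \sqrt{3}\right)^{2} = \left(\left(-2 + \frac{\sqrt{-24 + \sqrt{6}}}{7}\right) + i \sqrt{6}\right)^{2} = \left(-2 + \frac{\sqrt{-24 + \sqrt{6}}}{7} + i \sqrt{6}\right)^{2}$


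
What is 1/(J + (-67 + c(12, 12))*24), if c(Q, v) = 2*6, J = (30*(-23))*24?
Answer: -1/17880 ≈ -5.5928e-5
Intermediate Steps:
J = -16560 (J = -690*24 = -16560)
c(Q, v) = 12
1/(J + (-67 + c(12, 12))*24) = 1/(-16560 + (-67 + 12)*24) = 1/(-16560 - 55*24) = 1/(-16560 - 1320) = 1/(-17880) = -1/17880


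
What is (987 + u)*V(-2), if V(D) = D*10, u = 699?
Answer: -33720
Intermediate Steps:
V(D) = 10*D
(987 + u)*V(-2) = (987 + 699)*(10*(-2)) = 1686*(-20) = -33720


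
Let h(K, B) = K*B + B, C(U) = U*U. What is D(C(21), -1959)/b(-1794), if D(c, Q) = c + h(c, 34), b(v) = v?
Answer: -15469/1794 ≈ -8.6226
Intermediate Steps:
C(U) = U²
h(K, B) = B + B*K (h(K, B) = B*K + B = B + B*K)
D(c, Q) = 34 + 35*c (D(c, Q) = c + 34*(1 + c) = c + (34 + 34*c) = 34 + 35*c)
D(C(21), -1959)/b(-1794) = (34 + 35*21²)/(-1794) = (34 + 35*441)*(-1/1794) = (34 + 15435)*(-1/1794) = 15469*(-1/1794) = -15469/1794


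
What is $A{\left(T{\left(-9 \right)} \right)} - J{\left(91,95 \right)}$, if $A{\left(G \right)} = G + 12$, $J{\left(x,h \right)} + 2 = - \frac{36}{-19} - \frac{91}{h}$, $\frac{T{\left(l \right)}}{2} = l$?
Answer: $- \frac{469}{95} \approx -4.9368$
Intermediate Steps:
$T{\left(l \right)} = 2 l$
$J{\left(x,h \right)} = - \frac{2}{19} - \frac{91}{h}$ ($J{\left(x,h \right)} = -2 - \left(- \frac{36}{19} + \frac{91}{h}\right) = -2 + \left(\frac{36}{19} - \frac{91}{h}\right) = - \frac{2}{19} - \frac{91}{h}$)
$A{\left(G \right)} = 12 + G$
$A{\left(T{\left(-9 \right)} \right)} - J{\left(91,95 \right)} = \left(12 + 2 \left(-9\right)\right) - \left(- \frac{2}{19} - \frac{91}{95}\right) = \left(12 - 18\right) - \left(- \frac{2}{19} - \frac{91}{95}\right) = -6 - \left(- \frac{2}{19} - \frac{91}{95}\right) = -6 - - \frac{101}{95} = -6 + \frac{101}{95} = - \frac{469}{95}$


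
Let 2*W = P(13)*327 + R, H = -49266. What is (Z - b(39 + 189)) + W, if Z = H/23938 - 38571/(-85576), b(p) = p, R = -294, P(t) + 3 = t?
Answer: 1288920184131/1024259144 ≈ 1258.4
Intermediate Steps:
P(t) = -3 + t
W = 1488 (W = ((-3 + 13)*327 - 294)/2 = (10*327 - 294)/2 = (3270 - 294)/2 = (1/2)*2976 = 1488)
Z = -1646337309/1024259144 (Z = -49266/23938 - 38571/(-85576) = -49266*1/23938 - 38571*(-1/85576) = -24633/11969 + 38571/85576 = -1646337309/1024259144 ≈ -1.6073)
(Z - b(39 + 189)) + W = (-1646337309/1024259144 - (39 + 189)) + 1488 = (-1646337309/1024259144 - 1*228) + 1488 = (-1646337309/1024259144 - 228) + 1488 = -235177422141/1024259144 + 1488 = 1288920184131/1024259144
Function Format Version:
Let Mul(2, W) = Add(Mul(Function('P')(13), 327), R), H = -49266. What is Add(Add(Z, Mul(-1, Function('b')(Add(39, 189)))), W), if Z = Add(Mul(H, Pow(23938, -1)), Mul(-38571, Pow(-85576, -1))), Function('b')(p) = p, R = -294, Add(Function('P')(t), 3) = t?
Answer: Rational(1288920184131, 1024259144) ≈ 1258.4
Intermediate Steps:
Function('P')(t) = Add(-3, t)
W = 1488 (W = Mul(Rational(1, 2), Add(Mul(Add(-3, 13), 327), -294)) = Mul(Rational(1, 2), Add(Mul(10, 327), -294)) = Mul(Rational(1, 2), Add(3270, -294)) = Mul(Rational(1, 2), 2976) = 1488)
Z = Rational(-1646337309, 1024259144) (Z = Add(Mul(-49266, Pow(23938, -1)), Mul(-38571, Pow(-85576, -1))) = Add(Mul(-49266, Rational(1, 23938)), Mul(-38571, Rational(-1, 85576))) = Add(Rational(-24633, 11969), Rational(38571, 85576)) = Rational(-1646337309, 1024259144) ≈ -1.6073)
Add(Add(Z, Mul(-1, Function('b')(Add(39, 189)))), W) = Add(Add(Rational(-1646337309, 1024259144), Mul(-1, Add(39, 189))), 1488) = Add(Add(Rational(-1646337309, 1024259144), Mul(-1, 228)), 1488) = Add(Add(Rational(-1646337309, 1024259144), -228), 1488) = Add(Rational(-235177422141, 1024259144), 1488) = Rational(1288920184131, 1024259144)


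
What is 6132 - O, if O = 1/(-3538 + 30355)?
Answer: 164441843/26817 ≈ 6132.0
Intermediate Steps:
O = 1/26817 ≈ 3.7290e-5
6132 - O = 6132 - 1*1/26817 = 6132 - 1/26817 = 164441843/26817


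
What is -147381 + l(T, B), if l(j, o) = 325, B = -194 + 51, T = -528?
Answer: -147056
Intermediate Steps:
B = -143
-147381 + l(T, B) = -147381 + 325 = -147056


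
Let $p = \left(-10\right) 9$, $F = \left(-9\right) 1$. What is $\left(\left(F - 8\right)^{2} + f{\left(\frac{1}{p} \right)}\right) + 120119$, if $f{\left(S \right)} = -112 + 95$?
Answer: $120391$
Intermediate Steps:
$F = -9$
$p = -90$
$f{\left(S \right)} = -17$
$\left(\left(F - 8\right)^{2} + f{\left(\frac{1}{p} \right)}\right) + 120119 = \left(\left(-9 - 8\right)^{2} - 17\right) + 120119 = \left(\left(-17\right)^{2} - 17\right) + 120119 = \left(289 - 17\right) + 120119 = 272 + 120119 = 120391$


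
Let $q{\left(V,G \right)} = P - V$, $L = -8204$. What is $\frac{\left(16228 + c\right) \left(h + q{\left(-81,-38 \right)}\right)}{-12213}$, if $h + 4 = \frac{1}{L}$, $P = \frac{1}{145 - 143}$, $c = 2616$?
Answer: $- \frac{427899457}{3578409} \approx -119.58$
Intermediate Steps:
$P = \frac{1}{2} \approx 0.5$
$q{\left(V,G \right)} = \frac{1}{2} - V$
$h = - \frac{32817}{8204}$ ($h = -4 + \frac{1}{-8204} = -4 - \frac{1}{8204} = - \frac{32817}{8204} \approx -4.0001$)
$\frac{\left(16228 + c\right) \left(h + q{\left(-81,-38 \right)}\right)}{-12213} = \frac{\left(16228 + 2616\right) \left(- \frac{32817}{8204} + \left(\frac{1}{2} - -81\right)\right)}{-12213} = 18844 \left(- \frac{32817}{8204} + \left(\frac{1}{2} + 81\right)\right) \left(- \frac{1}{12213}\right) = 18844 \left(- \frac{32817}{8204} + \frac{163}{2}\right) \left(- \frac{1}{12213}\right) = 18844 \cdot \frac{635809}{8204} \left(- \frac{1}{12213}\right) = \frac{427899457}{293} \left(- \frac{1}{12213}\right) = - \frac{427899457}{3578409}$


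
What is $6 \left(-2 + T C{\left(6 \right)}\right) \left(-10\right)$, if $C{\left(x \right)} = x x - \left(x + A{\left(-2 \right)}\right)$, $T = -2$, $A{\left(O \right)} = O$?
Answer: $3960$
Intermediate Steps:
$C{\left(x \right)} = 2 + x^{2} - x$ ($C{\left(x \right)} = x x - \left(x - 2\right) = x^{2} - \left(-2 + x\right) = 2 + x^{2} - x$)
$6 \left(-2 + T C{\left(6 \right)}\right) \left(-10\right) = 6 \left(-2 - 2 \left(2 + 6^{2} - 6\right)\right) \left(-10\right) = 6 \left(-2 - 2 \left(2 + 36 - 6\right)\right) \left(-10\right) = 6 \left(-2 - 64\right) \left(-10\right) = 6 \left(-66\right) \left(-10\right) = \left(-396\right) \left(-10\right) = 3960$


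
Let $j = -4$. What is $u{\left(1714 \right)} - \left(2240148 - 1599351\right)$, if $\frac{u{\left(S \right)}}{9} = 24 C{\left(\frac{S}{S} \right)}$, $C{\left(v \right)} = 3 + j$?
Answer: $-641013$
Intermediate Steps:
$C{\left(v \right)} = -1$ ($C{\left(v \right)} = 3 - 4 = -1$)
$u{\left(S \right)} = -216$ ($u{\left(S \right)} = 9 \cdot 24 \left(-1\right) = 9 \left(-24\right) = -216$)
$u{\left(1714 \right)} - \left(2240148 - 1599351\right) = -216 - \left(2240148 - 1599351\right) = -216 - 640797 = -641013$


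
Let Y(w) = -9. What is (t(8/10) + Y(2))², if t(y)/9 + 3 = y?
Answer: 20736/25 ≈ 829.44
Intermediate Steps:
t(y) = -27 + 9*y
(t(8/10) + Y(2))² = ((-27 + 9*(8/10)) - 9)² = ((-27 + 9*(8*(⅒))) - 9)² = ((-27 + 9*(⅘)) - 9)² = ((-27 + 36/5) - 9)² = (-99/5 - 9)² = (-144/5)² = 20736/25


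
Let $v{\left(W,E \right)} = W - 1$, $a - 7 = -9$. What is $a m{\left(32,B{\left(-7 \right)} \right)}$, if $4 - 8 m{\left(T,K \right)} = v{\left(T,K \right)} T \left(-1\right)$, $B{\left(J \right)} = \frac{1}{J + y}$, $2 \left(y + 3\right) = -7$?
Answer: $-249$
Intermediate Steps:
$a = -2$ ($a = 7 - 9 = -2$)
$y = - \frac{13}{2}$ ($y = -3 + \frac{1}{2} \left(-7\right) = -3 - \frac{7}{2} = - \frac{13}{2} \approx -6.5$)
$v{\left(W,E \right)} = -1 + W$
$B{\left(J \right)} = \frac{1}{- \frac{13}{2} + J}$ ($B{\left(J \right)} = \frac{1}{J - \frac{13}{2}} = \frac{1}{- \frac{13}{2} + J}$)
$m{\left(T,K \right)} = \frac{1}{2} + \frac{T \left(-1 + T\right)}{8}$ ($m{\left(T,K \right)} = \frac{1}{2} - \frac{\left(-1 + T\right) T \left(-1\right)}{8} = \frac{1}{2} - \frac{T \left(-1 + T\right) \left(-1\right)}{8} = \frac{1}{2} - \frac{\left(-1\right) T \left(-1 + T\right)}{8} = \frac{1}{2} + \frac{T \left(-1 + T\right)}{8}$)
$a m{\left(32,B{\left(-7 \right)} \right)} = - 2 \left(\frac{1}{2} + \frac{1}{8} \cdot 32 \left(-1 + 32\right)\right) = - 2 \left(\frac{1}{2} + \frac{1}{8} \cdot 32 \cdot 31\right) = - 2 \left(\frac{1}{2} + 124\right) = \left(-2\right) \frac{249}{2} = -249$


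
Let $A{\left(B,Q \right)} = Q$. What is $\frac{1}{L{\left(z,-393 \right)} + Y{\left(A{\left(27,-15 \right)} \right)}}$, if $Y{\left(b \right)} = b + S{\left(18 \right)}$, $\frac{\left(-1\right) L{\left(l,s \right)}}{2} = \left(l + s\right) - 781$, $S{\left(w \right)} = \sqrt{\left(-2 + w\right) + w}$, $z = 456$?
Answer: $\frac{1421}{2019207} - \frac{\sqrt{34}}{2019207} \approx 0.00070085$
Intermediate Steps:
$S{\left(w \right)} = \sqrt{-2 + 2 w}$
$L{\left(l,s \right)} = 1562 - 2 l - 2 s$ ($L{\left(l,s \right)} = - 2 \left(\left(l + s\right) - 781\right) = - 2 \left(-781 + l + s\right) = 1562 - 2 l - 2 s$)
$Y{\left(b \right)} = b + \sqrt{34}$ ($Y{\left(b \right)} = b + \sqrt{-2 + 2 \cdot 18} = b + \sqrt{-2 + 36} = b + \sqrt{34}$)
$\frac{1}{L{\left(z,-393 \right)} + Y{\left(A{\left(27,-15 \right)} \right)}} = \frac{1}{\left(1562 - 912 - -786\right) - \left(15 - \sqrt{34}\right)} = \frac{1}{\left(1562 - 912 + 786\right) - \left(15 - \sqrt{34}\right)} = \frac{1}{1436 - \left(15 - \sqrt{34}\right)} = \frac{1}{1421 + \sqrt{34}}$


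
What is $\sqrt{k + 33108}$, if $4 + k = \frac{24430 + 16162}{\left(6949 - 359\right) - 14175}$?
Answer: $\frac{8 \sqrt{29753732595}}{7585} \approx 181.93$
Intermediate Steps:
$k = - \frac{70932}{7585}$ ($k = -4 + \frac{24430 + 16162}{\left(6949 - 359\right) - 14175} = -4 + \frac{40592}{6590 - 14175} = -4 + \frac{40592}{-7585} = -4 + 40592 \left(- \frac{1}{7585}\right) = -4 - \frac{40592}{7585} = - \frac{70932}{7585} \approx -9.3516$)
$\sqrt{k + 33108} = \sqrt{- \frac{70932}{7585} + 33108} = \sqrt{\frac{251053248}{7585}} = \frac{8 \sqrt{29753732595}}{7585}$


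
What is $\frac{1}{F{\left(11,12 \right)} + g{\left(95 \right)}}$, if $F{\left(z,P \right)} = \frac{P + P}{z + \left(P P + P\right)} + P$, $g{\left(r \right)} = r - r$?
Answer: $\frac{167}{2028} \approx 0.082347$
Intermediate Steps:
$g{\left(r \right)} = 0$
$F{\left(z,P \right)} = P + \frac{2 P}{P + z + P^{2}}$ ($F{\left(z,P \right)} = \frac{2 P}{z + \left(P^{2} + P\right)} + P = \frac{2 P}{z + \left(P + P^{2}\right)} + P = \frac{2 P}{P + z + P^{2}} + P = P + \frac{2 P}{P + z + P^{2}}$)
$\frac{1}{F{\left(11,12 \right)} + g{\left(95 \right)}} = \frac{1}{\frac{12 \left(2 + 12 + 11 + 12^{2}\right)}{12 + 11 + 12^{2}} + 0} = \frac{1}{\frac{12 \left(2 + 12 + 11 + 144\right)}{12 + 11 + 144} + 0} = \frac{1}{12 \cdot \frac{1}{167} \cdot 169 + 0} = \frac{1}{\frac{2028}{167} + 0} = \frac{1}{\frac{2028}{167}} = \frac{167}{2028}$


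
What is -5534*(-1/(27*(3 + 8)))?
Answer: 5534/297 ≈ 18.633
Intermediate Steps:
-5534*(-1/(27*(3 + 8))) = -5534/(11*(-27)) = -5534/(-297) = -5534*(-1/297) = 5534/297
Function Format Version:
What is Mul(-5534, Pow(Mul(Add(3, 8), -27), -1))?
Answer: Rational(5534, 297) ≈ 18.633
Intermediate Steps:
Mul(-5534, Pow(Mul(Add(3, 8), -27), -1)) = Mul(-5534, Pow(Mul(11, -27), -1)) = Mul(-5534, Pow(-297, -1)) = Mul(-5534, Rational(-1, 297)) = Rational(5534, 297)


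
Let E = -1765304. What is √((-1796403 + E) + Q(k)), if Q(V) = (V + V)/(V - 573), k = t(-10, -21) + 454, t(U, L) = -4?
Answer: I*√5987241767/41 ≈ 1887.3*I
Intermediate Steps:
k = 450 (k = -4 + 454 = 450)
Q(V) = 2*V/(-573 + V) (Q(V) = (2*V)/(-573 + V) = 2*V/(-573 + V))
√((-1796403 + E) + Q(k)) = √((-1796403 - 1765304) + 2*450/(-573 + 450)) = √(-3561707 + 2*450/(-123)) = √(-3561707 + 2*450*(-1/123)) = √(-3561707 - 300/41) = √(-146030287/41) = I*√5987241767/41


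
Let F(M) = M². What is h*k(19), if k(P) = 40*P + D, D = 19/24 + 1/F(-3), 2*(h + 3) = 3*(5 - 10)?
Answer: -383495/48 ≈ -7989.5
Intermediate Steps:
h = -21/2 (h = -3 + (3*(5 - 10))/2 = -3 + (3*(-5))/2 = -3 + (½)*(-15) = -3 - 15/2 = -21/2 ≈ -10.500)
D = 65/72 (D = 19/24 + 1/(-3)² = 19*(1/24) + 1/9 = 19/24 + 1*(⅑) = 19/24 + ⅑ = 65/72 ≈ 0.90278)
k(P) = 65/72 + 40*P (k(P) = 40*P + 65/72 = 65/72 + 40*P)
h*k(19) = -21*(65/72 + 40*19)/2 = -21*(65/72 + 760)/2 = -21/2*54785/72 = -383495/48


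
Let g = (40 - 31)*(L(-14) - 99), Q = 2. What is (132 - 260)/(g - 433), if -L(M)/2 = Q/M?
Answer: 448/4625 ≈ 0.096865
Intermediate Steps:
L(M) = -4/M
g = -6219/7 (g = (40 - 31)*(-4/(-14) - 99) = 9*(-4*(-1/14) - 99) = 9*(2/7 - 99) = 9*(-691/7) = -6219/7 ≈ -888.43)
(132 - 260)/(g - 433) = (132 - 260)/(-6219/7 - 433) = -128/(-9250/7) = -128*(-7/9250) = 448/4625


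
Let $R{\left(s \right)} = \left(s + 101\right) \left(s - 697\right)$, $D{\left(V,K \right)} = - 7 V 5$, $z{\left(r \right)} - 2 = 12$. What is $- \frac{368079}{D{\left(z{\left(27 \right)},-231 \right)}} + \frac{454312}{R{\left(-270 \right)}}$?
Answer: $\frac{60375187297}{80077270} \approx 753.96$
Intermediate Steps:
$z{\left(r \right)} = 14$ ($z{\left(r \right)} = 2 + 12 = 14$)
$D{\left(V,K \right)} = - 35 V$
$R{\left(s \right)} = \left(-697 + s\right) \left(101 + s\right)$ ($R{\left(s \right)} = \left(101 + s\right) \left(-697 + s\right) = \left(-697 + s\right) \left(101 + s\right)$)
$- \frac{368079}{D{\left(z{\left(27 \right)},-231 \right)}} + \frac{454312}{R{\left(-270 \right)}} = - \frac{368079}{\left(-35\right) 14} + \frac{454312}{-70397 + \left(-270\right)^{2} - -160920} = - \frac{368079}{-490} + \frac{454312}{-70397 + 72900 + 160920} = \left(-368079\right) \left(- \frac{1}{490}\right) + \frac{454312}{163423} = \frac{368079}{490} + 454312 \cdot \frac{1}{163423} = \frac{368079}{490} + \frac{454312}{163423} = \frac{60375187297}{80077270}$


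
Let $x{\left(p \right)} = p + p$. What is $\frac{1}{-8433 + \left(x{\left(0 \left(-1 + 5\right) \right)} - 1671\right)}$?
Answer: $- \frac{1}{10104} \approx -9.8971 \cdot 10^{-5}$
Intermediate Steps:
$x{\left(p \right)} = 2 p$
$\frac{1}{-8433 + \left(x{\left(0 \left(-1 + 5\right) \right)} - 1671\right)} = \frac{1}{-8433 + \left(2 \cdot 0 \left(-1 + 5\right) - 1671\right)} = \frac{1}{-8433 - \left(1671 - 2 \cdot 0 \cdot 4\right)} = \frac{1}{-8433 + \left(2 \cdot 0 - 1671\right)} = \frac{1}{-8433 + \left(0 - 1671\right)} = \frac{1}{-8433 - 1671} = \frac{1}{-10104} = - \frac{1}{10104}$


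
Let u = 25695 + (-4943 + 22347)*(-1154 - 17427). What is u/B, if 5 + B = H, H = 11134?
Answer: -323358029/11129 ≈ -29055.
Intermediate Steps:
B = 11129 (B = -5 + 11134 = 11129)
u = -323358029 (u = 25695 + 17404*(-18581) = 25695 - 323383724 = -323358029)
u/B = -323358029/11129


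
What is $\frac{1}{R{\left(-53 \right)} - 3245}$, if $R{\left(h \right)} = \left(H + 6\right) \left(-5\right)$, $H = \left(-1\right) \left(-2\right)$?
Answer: $- \frac{1}{3285} \approx -0.00030441$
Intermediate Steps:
$H = 2$
$R{\left(h \right)} = -40$ ($R{\left(h \right)} = \left(2 + 6\right) \left(-5\right) = 8 \left(-5\right) = -40$)
$\frac{1}{R{\left(-53 \right)} - 3245} = \frac{1}{-40 - 3245} = \frac{1}{-3285} = - \frac{1}{3285}$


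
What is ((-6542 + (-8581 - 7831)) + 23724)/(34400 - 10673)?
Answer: 70/2157 ≈ 0.032452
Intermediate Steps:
((-6542 + (-8581 - 7831)) + 23724)/(34400 - 10673) = ((-6542 - 16412) + 23724)/23727 = (-22954 + 23724)*(1/23727) = 770*(1/23727) = 70/2157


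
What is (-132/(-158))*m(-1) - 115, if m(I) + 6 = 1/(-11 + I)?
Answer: -18973/158 ≈ -120.08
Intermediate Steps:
m(I) = -6 + 1/(-11 + I)
(-132/(-158))*m(-1) - 115 = (-132/(-158))*((67 - 6*(-1))/(-11 - 1)) - 115 = (-132*(-1/158))*((67 + 6)/(-12)) - 115 = 66*(-1/12*73)/79 - 115 = (66/79)*(-73/12) - 115 = -803/158 - 115 = -18973/158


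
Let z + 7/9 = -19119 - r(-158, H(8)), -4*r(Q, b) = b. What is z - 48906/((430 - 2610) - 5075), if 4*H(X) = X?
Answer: -2495906177/130590 ≈ -19113.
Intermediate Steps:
H(X) = X/4
r(Q, b) = -b/4
z = -344147/18 (z = -7/9 + (-19119 - (-1)*(¼)*8/4) = -7/9 + (-19119 - (-1)*2/4) = -7/9 + (-19119 - 1*(-½)) = -7/9 + (-19119 + ½) = -7/9 - 38237/2 = -344147/18 ≈ -19119.)
z - 48906/((430 - 2610) - 5075) = -344147/18 - 48906/((430 - 2610) - 5075) = -344147/18 - 48906/(-2180 - 5075) = -344147/18 - 48906/(-7255) = -344147/18 - 48906*(-1/7255) = -344147/18 + 48906/7255 = -2495906177/130590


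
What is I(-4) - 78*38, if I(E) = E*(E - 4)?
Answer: -2932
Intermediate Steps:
I(E) = E*(-4 + E)
I(-4) - 78*38 = -4*(-4 - 4) - 78*38 = -4*(-8) - 2964 = 32 - 2964 = -2932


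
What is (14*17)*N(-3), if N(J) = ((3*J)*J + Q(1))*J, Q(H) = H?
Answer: -19992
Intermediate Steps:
N(J) = J*(1 + 3*J²) (N(J) = ((3*J)*J + 1)*J = (3*J² + 1)*J = (1 + 3*J²)*J = J*(1 + 3*J²))
(14*17)*N(-3) = (14*17)*(-3 + 3*(-3)³) = 238*(-3 + 3*(-27)) = 238*(-3 - 81) = 238*(-84) = -19992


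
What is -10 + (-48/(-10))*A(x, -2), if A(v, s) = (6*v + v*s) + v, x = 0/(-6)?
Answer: -10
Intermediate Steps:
x = 0 (x = 0*(-⅙) = 0)
A(v, s) = 7*v + s*v (A(v, s) = (6*v + s*v) + v = 7*v + s*v)
-10 + (-48/(-10))*A(x, -2) = -10 + (-48/(-10))*(0*(7 - 2)) = -10 + (-48*(-⅒))*(0*5) = -10 + (24/5)*0 = -10 + 0 = -10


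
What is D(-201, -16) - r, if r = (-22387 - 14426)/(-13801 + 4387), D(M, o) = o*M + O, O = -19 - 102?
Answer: 9699839/3138 ≈ 3091.1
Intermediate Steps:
O = -121
D(M, o) = -121 + M*o (D(M, o) = o*M - 121 = M*o - 121 = -121 + M*o)
r = 12271/3138 (r = -36813/(-9414) = -36813*(-1/9414) = 12271/3138 ≈ 3.9105)
D(-201, -16) - r = (-121 - 201*(-16)) - 1*12271/3138 = (-121 + 3216) - 12271/3138 = 3095 - 12271/3138 = 9699839/3138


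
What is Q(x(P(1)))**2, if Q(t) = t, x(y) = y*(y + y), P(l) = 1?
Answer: 4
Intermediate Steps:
x(y) = 2*y**2 (x(y) = y*(2*y) = 2*y**2)
Q(x(P(1)))**2 = (2*1**2)**2 = (2*1)**2 = 2**2 = 4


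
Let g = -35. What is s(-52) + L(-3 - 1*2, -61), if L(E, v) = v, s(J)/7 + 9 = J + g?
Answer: -733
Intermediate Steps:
s(J) = -308 + 7*J (s(J) = -63 + 7*(J - 35) = -63 + 7*(-35 + J) = -63 + (-245 + 7*J) = -308 + 7*J)
s(-52) + L(-3 - 1*2, -61) = (-308 + 7*(-52)) - 61 = (-308 - 364) - 61 = -672 - 61 = -733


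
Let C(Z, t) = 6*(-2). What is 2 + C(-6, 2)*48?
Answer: -574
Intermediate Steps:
C(Z, t) = -12
2 + C(-6, 2)*48 = 2 - 12*48 = 2 - 576 = -574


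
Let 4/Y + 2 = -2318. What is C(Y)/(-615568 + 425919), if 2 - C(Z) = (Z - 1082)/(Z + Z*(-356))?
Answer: -628271/67325395 ≈ -0.0093319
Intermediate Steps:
Y = -1/580 (Y = 4/(-2 - 2318) = 4/(-2320) = 4*(-1/2320) = -1/580 ≈ -0.0017241)
C(Z) = 2 + (-1082 + Z)/(355*Z) (C(Z) = 2 - (Z - 1082)/(Z + Z*(-356)) = 2 - (-1082 + Z)/(Z - 356*Z) = 2 - (-1082 + Z)/((-355*Z)) = 2 - (-1082 + Z)*(-1/(355*Z)) = 2 - (-1)*(-1082 + Z)/(355*Z) = 2 + (-1082 + Z)/(355*Z))
C(Y)/(-615568 + 425919) = ((-1082 + 711*(-1/580))/(355*(-1/580)))/(-615568 + 425919) = ((1/355)*(-580)*(-1082 - 711/580))/(-189649) = ((1/355)*(-580)*(-628271/580))*(-1/189649) = (628271/355)*(-1/189649) = -628271/67325395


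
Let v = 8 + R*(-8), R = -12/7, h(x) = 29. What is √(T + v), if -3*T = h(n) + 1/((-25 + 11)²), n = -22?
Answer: √2361/14 ≈ 3.4707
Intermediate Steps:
R = -12/7 (R = -12*⅐ = -12/7 ≈ -1.7143)
v = 152/7 (v = 8 - 12/7*(-8) = 8 + 96/7 = 152/7 ≈ 21.714)
T = -1895/196 (T = -(29 + 1/((-25 + 11)²))/3 = -(29 + 1/((-14)²))/3 = -(29 + 1/196)/3 = -⅓*5685/196 = -1895/196 ≈ -9.6684)
√(T + v) = √(-1895/196 + 152/7) = √(2361/196) = √2361/14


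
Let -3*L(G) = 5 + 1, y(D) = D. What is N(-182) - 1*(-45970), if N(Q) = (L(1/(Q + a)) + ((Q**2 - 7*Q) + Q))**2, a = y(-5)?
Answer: 1170643766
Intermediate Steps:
a = -5
L(G) = -2 (L(G) = -(5 + 1)/3 = -1/3*6 = -2)
N(Q) = (-2 + Q**2 - 6*Q)**2 (N(Q) = (-2 + ((Q**2 - 7*Q) + Q))**2 = (-2 + (Q**2 - 6*Q))**2 = (-2 + Q**2 - 6*Q)**2)
N(-182) - 1*(-45970) = (2 - 1*(-182)**2 + 6*(-182))**2 - 1*(-45970) = (2 - 1*33124 - 1092)**2 + 45970 = (2 - 33124 - 1092)**2 + 45970 = (-34214)**2 + 45970 = 1170597796 + 45970 = 1170643766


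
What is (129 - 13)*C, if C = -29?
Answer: -3364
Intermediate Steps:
(129 - 13)*C = (129 - 13)*(-29) = 116*(-29) = -3364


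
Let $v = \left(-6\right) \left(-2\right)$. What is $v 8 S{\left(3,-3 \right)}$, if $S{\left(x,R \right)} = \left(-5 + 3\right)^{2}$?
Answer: $384$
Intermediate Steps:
$v = 12$
$S{\left(x,R \right)} = 4$ ($S{\left(x,R \right)} = \left(-2\right)^{2} = 4$)
$v 8 S{\left(3,-3 \right)} = 12 \cdot 8 \cdot 4 = 96 \cdot 4 = 384$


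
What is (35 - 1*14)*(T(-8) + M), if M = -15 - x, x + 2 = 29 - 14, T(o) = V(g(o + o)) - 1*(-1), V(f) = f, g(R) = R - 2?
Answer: -945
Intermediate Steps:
g(R) = -2 + R
T(o) = -1 + 2*o (T(o) = (-2 + (o + o)) - 1*(-1) = (-2 + 2*o) + 1 = -1 + 2*o)
x = 13 (x = -2 + (29 - 14) = -2 + 15 = 13)
M = -28 (M = -15 - 1*13 = -15 - 13 = -28)
(35 - 1*14)*(T(-8) + M) = (35 - 1*14)*((-1 + 2*(-8)) - 28) = (35 - 14)*((-1 - 16) - 28) = 21*(-17 - 28) = 21*(-45) = -945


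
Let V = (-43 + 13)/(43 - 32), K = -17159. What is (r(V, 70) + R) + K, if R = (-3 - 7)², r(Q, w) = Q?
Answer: -187679/11 ≈ -17062.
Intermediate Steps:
V = -30/11 ≈ -2.7273
R = 100 (R = (-10)² = 100)
(r(V, 70) + R) + K = (-30/11 + 100) - 17159 = 1070/11 - 17159 = -187679/11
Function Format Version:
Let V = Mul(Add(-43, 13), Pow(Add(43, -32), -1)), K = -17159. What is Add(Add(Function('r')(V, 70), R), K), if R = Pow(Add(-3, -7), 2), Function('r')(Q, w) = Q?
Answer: Rational(-187679, 11) ≈ -17062.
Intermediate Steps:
V = Rational(-30, 11) (V = Mul(-30, Pow(11, -1)) = Mul(-30, Rational(1, 11)) = Rational(-30, 11) ≈ -2.7273)
R = 100 (R = Pow(-10, 2) = 100)
Add(Add(Function('r')(V, 70), R), K) = Add(Add(Rational(-30, 11), 100), -17159) = Add(Rational(1070, 11), -17159) = Rational(-187679, 11)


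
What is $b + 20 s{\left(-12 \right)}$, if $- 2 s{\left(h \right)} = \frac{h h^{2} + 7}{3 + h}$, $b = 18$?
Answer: $- \frac{17048}{9} \approx -1894.2$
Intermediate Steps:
$s{\left(h \right)} = - \frac{7 + h^{3}}{2 \left(3 + h\right)}$ ($s{\left(h \right)} = - \frac{\left(h h^{2} + 7\right) \frac{1}{3 + h}}{2} = - \frac{\left(h^{3} + 7\right) \frac{1}{3 + h}}{2} = - \frac{\left(7 + h^{3}\right) \frac{1}{3 + h}}{2} = - \frac{\frac{1}{3 + h} \left(7 + h^{3}\right)}{2} = - \frac{7 + h^{3}}{2 \left(3 + h\right)}$)
$b + 20 s{\left(-12 \right)} = 18 + 20 \frac{-7 - \left(-12\right)^{3}}{2 \left(3 - 12\right)} = 18 + 20 \frac{-7 - -1728}{2 \left(-9\right)} = 18 + 20 \cdot \frac{1}{2} \left(- \frac{1}{9}\right) \left(-7 + 1728\right) = 18 + 20 \cdot \frac{1}{2} \left(- \frac{1}{9}\right) 1721 = 18 + 20 \left(- \frac{1721}{18}\right) = 18 - \frac{17210}{9} = - \frac{17048}{9}$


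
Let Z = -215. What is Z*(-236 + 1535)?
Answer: -279285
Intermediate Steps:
Z*(-236 + 1535) = -215*(-236 + 1535) = -215*1299 = -279285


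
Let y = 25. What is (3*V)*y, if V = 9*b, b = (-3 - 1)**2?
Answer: 10800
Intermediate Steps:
b = 16 (b = (-4)**2 = 16)
V = 144 (V = 9*16 = 144)
(3*V)*y = (3*144)*25 = 432*25 = 10800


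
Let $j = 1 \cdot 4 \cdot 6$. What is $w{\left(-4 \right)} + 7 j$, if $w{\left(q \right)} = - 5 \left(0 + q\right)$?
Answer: $188$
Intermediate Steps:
$w{\left(q \right)} = - 5 q$
$j = 24$ ($j = 4 \cdot 6 = 24$)
$w{\left(-4 \right)} + 7 j = \left(-5\right) \left(-4\right) + 7 \cdot 24 = 20 + 168 = 188$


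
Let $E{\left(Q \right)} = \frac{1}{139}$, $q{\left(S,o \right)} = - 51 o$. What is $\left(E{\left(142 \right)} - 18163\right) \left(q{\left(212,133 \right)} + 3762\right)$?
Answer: $\frac{7626985776}{139} \approx 5.487 \cdot 10^{7}$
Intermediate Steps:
$E{\left(Q \right)} = \frac{1}{139}$
$\left(E{\left(142 \right)} - 18163\right) \left(q{\left(212,133 \right)} + 3762\right) = \left(\frac{1}{139} - 18163\right) \left(\left(-51\right) 133 + 3762\right) = - \frac{2524656 \left(-6783 + 3762\right)}{139} = \left(- \frac{2524656}{139}\right) \left(-3021\right) = \frac{7626985776}{139}$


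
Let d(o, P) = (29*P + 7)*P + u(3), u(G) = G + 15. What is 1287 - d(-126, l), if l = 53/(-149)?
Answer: 28146887/22201 ≈ 1267.8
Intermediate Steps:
u(G) = 15 + G
l = -53/149 (l = 53*(-1/149) = -53/149 ≈ -0.35570)
d(o, P) = 18 + P*(7 + 29*P) (d(o, P) = (29*P + 7)*P + (15 + 3) = (7 + 29*P)*P + 18 = P*(7 + 29*P) + 18 = 18 + P*(7 + 29*P))
1287 - d(-126, l) = 1287 - (18 + 7*(-53/149) + 29*(-53/149)²) = 1287 - (18 - 371/149 + 29*(2809/22201)) = 1287 - (18 - 371/149 + 81461/22201) = 1287 - 1*425800/22201 = 1287 - 425800/22201 = 28146887/22201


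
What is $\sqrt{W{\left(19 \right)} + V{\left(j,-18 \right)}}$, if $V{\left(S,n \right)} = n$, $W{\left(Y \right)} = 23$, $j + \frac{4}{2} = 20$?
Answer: $\sqrt{5} \approx 2.2361$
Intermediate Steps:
$j = 18$ ($j = -2 + 20 = 18$)
$\sqrt{W{\left(19 \right)} + V{\left(j,-18 \right)}} = \sqrt{23 - 18} = \sqrt{5}$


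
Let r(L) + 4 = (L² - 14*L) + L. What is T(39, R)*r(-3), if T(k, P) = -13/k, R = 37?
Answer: -44/3 ≈ -14.667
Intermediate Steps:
r(L) = -4 + L² - 13*L (r(L) = -4 + ((L² - 14*L) + L) = -4 + (L² - 13*L) = -4 + L² - 13*L)
T(39, R)*r(-3) = (-13/39)*(-4 + (-3)² - 13*(-3)) = (-13*1/39)*(-4 + 9 + 39) = -⅓*44 = -44/3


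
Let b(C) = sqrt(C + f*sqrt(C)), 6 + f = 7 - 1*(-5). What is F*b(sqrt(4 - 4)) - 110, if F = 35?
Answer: -110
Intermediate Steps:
f = 6 (f = -6 + (7 - 1*(-5)) = -6 + (7 + 5) = -6 + 12 = 6)
b(C) = sqrt(C + 6*sqrt(C))
F*b(sqrt(4 - 4)) - 110 = 35*sqrt(sqrt(4 - 4) + 6*sqrt(sqrt(4 - 4))) - 110 = 35*sqrt(sqrt(0) + 6*sqrt(sqrt(0))) - 110 = 35*sqrt(0 + 6*sqrt(0)) - 110 = 35*sqrt(0 + 6*0) - 110 = 35*sqrt(0 + 0) - 110 = 35*sqrt(0) - 110 = 35*0 - 110 = 0 - 110 = -110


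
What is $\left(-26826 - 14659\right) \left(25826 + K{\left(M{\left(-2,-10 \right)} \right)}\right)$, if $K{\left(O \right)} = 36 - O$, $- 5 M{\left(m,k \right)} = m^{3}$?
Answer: $-1072818694$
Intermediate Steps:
$M{\left(m,k \right)} = - \frac{m^{3}}{5}$
$\left(-26826 - 14659\right) \left(25826 + K{\left(M{\left(-2,-10 \right)} \right)}\right) = \left(-26826 - 14659\right) \left(25826 + \left(36 - - \frac{\left(-2\right)^{3}}{5}\right)\right) = - 41485 \left(25826 + \left(36 - \left(- \frac{1}{5}\right) \left(-8\right)\right)\right) = - 41485 \left(25826 + \left(36 - \frac{8}{5}\right)\right) = - 41485 \left(25826 + \frac{172}{5}\right) = \left(-41485\right) \frac{129302}{5} = -1072818694$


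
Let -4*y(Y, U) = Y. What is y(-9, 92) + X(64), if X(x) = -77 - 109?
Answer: -735/4 ≈ -183.75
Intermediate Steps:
y(Y, U) = -Y/4
X(x) = -186
y(-9, 92) + X(64) = -¼*(-9) - 186 = 9/4 - 186 = -735/4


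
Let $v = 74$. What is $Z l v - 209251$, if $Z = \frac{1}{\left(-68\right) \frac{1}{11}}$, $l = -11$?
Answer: $- \frac{7110057}{34} \approx -2.0912 \cdot 10^{5}$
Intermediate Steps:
$Z = - \frac{11}{68}$ ($Z = \frac{1}{\left(-68\right) \frac{1}{11}} = \frac{1}{- \frac{68}{11}} = - \frac{11}{68} \approx -0.16176$)
$Z l v - 209251 = \left(- \frac{11}{68}\right) \left(-11\right) 74 - 209251 = \frac{121}{68} \cdot 74 - 209251 = \frac{4477}{34} - 209251 = - \frac{7110057}{34}$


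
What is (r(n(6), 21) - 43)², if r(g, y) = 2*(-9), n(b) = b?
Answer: 3721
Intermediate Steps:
r(g, y) = -18
(r(n(6), 21) - 43)² = (-18 - 43)² = (-61)² = 3721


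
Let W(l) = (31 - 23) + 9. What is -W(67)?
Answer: -17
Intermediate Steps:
W(l) = 17 (W(l) = 8 + 9 = 17)
-W(67) = -1*17 = -17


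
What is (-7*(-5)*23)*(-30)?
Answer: -24150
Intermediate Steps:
(-7*(-5)*23)*(-30) = (35*23)*(-30) = 805*(-30) = -24150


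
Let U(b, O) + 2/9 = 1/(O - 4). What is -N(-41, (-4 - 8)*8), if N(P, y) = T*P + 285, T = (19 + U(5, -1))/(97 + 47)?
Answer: -453131/1620 ≈ -279.71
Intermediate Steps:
U(b, O) = -2/9 + 1/(-4 + O) (U(b, O) = -2/9 + 1/(O - 4) = -2/9 + 1/(-4 + O))
T = 209/1620 (T = (19 + (17 - 2*(-1))/(9*(-4 - 1)))/(97 + 47) = (19 + (1/9)*(17 + 2)/(-5))/144 = (19 + (1/9)*(-1/5)*19)*(1/144) = (19 - 19/45)*(1/144) = (836/45)*(1/144) = 209/1620 ≈ 0.12901)
N(P, y) = 285 + 209*P/1620 (N(P, y) = 209*P/1620 + 285 = 285 + 209*P/1620)
-N(-41, (-4 - 8)*8) = -(285 + (209/1620)*(-41)) = -(285 - 8569/1620) = -1*453131/1620 = -453131/1620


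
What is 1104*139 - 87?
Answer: 153369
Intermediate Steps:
1104*139 - 87 = 153456 - 87 = 153369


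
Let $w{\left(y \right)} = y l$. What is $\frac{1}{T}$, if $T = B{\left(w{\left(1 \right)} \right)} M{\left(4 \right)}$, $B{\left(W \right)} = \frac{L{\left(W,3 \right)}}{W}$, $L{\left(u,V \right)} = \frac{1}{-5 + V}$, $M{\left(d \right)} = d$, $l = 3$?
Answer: $- \frac{3}{2} \approx -1.5$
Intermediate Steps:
$w{\left(y \right)} = 3 y$ ($w{\left(y \right)} = y 3 = 3 y$)
$B{\left(W \right)} = - \frac{1}{2 W}$ ($B{\left(W \right)} = \frac{1}{\left(-5 + 3\right) W} = \frac{1}{\left(-2\right) W} = - \frac{1}{2 W}$)
$T = - \frac{2}{3}$ ($T = - \frac{1}{2 \cdot 3 \cdot 1} \cdot 4 = - \frac{1}{2 \cdot 3} \cdot 4 = \left(- \frac{1}{2}\right) \frac{1}{3} \cdot 4 = \left(- \frac{1}{6}\right) 4 = - \frac{2}{3} \approx -0.66667$)
$\frac{1}{T} = \frac{1}{- \frac{2}{3}} = - \frac{3}{2}$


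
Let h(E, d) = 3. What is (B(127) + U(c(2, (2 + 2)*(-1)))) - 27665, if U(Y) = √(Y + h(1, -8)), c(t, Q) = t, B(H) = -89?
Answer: -27754 + √5 ≈ -27752.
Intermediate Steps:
U(Y) = √(3 + Y) (U(Y) = √(Y + 3) = √(3 + Y))
(B(127) + U(c(2, (2 + 2)*(-1)))) - 27665 = (-89 + √(3 + 2)) - 27665 = (-89 + √5) - 27665 = -27754 + √5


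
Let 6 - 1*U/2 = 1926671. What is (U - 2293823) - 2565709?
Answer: -8712862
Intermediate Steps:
U = -3853330 (U = 12 - 2*1926671 = 12 - 3853342 = -3853330)
(U - 2293823) - 2565709 = (-3853330 - 2293823) - 2565709 = -6147153 - 2565709 = -8712862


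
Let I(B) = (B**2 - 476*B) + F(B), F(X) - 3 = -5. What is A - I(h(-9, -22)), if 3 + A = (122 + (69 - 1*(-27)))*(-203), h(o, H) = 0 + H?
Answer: -55211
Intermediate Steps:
F(X) = -2 (F(X) = 3 - 5 = -2)
h(o, H) = H
I(B) = -2 + B**2 - 476*B (I(B) = (B**2 - 476*B) - 2 = -2 + B**2 - 476*B)
A = -44257 (A = -3 + (122 + (69 - 1*(-27)))*(-203) = -3 + (122 + (69 + 27))*(-203) = -3 + (122 + 96)*(-203) = -3 + 218*(-203) = -3 - 44254 = -44257)
A - I(h(-9, -22)) = -44257 - (-2 + (-22)**2 - 476*(-22)) = -44257 - (-2 + 484 + 10472) = -44257 - 1*10954 = -44257 - 10954 = -55211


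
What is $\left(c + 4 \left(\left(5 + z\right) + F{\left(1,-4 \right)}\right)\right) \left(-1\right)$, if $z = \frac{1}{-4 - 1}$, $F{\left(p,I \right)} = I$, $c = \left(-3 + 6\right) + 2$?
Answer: $- \frac{41}{5} \approx -8.2$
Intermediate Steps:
$c = 5$ ($c = 3 + 2 = 5$)
$z = - \frac{1}{5}$ ($z = \frac{1}{-5} = - \frac{1}{5} \approx -0.2$)
$\left(c + 4 \left(\left(5 + z\right) + F{\left(1,-4 \right)}\right)\right) \left(-1\right) = \left(5 + 4 \left(\left(5 - \frac{1}{5}\right) - 4\right)\right) \left(-1\right) = \left(5 + 4 \left(\frac{24}{5} - 4\right)\right) \left(-1\right) = \left(5 + 4 \cdot \frac{4}{5}\right) \left(-1\right) = \left(5 + \frac{16}{5}\right) \left(-1\right) = \frac{41}{5} \left(-1\right) = - \frac{41}{5}$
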